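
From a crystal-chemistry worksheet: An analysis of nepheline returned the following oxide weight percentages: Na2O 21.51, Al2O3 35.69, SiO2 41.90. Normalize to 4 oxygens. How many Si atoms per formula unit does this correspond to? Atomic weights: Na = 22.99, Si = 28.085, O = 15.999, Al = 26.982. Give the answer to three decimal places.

0.999 Si apfu

21.51 wt% Na2O ÷ 61.979 g/mol = 0.34705 mol, giving 0.69410 Na and 0.34705 O.
35.69 wt% Al2O3 ÷ 101.961 g/mol = 0.35004 mol, giving 0.70008 Al and 1.05012 O.
41.90 wt% SiO2 ÷ 60.083 g/mol = 0.69737 mol, giving 0.69737 Si and 1.39474 O.
Oxygen sums to 2.79191; scaling by 4/2.79191 = 1.43271 puts the formula on 4 O.
Si: 0.69737 × 1.43271 = 0.999 atoms per formula unit.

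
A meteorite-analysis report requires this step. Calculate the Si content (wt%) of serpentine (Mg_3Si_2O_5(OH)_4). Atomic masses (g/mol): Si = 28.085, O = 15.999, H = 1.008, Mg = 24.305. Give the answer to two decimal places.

20.27 wt%

Formula mass = 3·24.305 + 2·28.085 + 9·15.999 + 4·1.008 = 277.108 g/mol, of which 56.170 g is Si.
So Si makes up 56.170/277.108 = 0.2027 of the mass, i.e. 20.27%.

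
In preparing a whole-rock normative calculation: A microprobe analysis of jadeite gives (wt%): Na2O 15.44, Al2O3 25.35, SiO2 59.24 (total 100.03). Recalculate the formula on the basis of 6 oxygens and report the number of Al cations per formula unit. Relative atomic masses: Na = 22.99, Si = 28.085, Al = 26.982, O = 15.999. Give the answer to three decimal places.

1.006 Al apfu

15.44 wt% Na2O ÷ 61.979 g/mol = 0.24912 mol, giving 0.49824 Na and 0.24912 O.
25.35 wt% Al2O3 ÷ 101.961 g/mol = 0.24862 mol, giving 0.49724 Al and 0.74586 O.
59.24 wt% SiO2 ÷ 60.083 g/mol = 0.98597 mol, giving 0.98597 Si and 1.97194 O.
Oxygen sums to 2.96692; scaling by 6/2.96692 = 2.02230 puts the formula on 6 O.
Al: 0.49724 × 2.02230 = 1.006 atoms per formula unit.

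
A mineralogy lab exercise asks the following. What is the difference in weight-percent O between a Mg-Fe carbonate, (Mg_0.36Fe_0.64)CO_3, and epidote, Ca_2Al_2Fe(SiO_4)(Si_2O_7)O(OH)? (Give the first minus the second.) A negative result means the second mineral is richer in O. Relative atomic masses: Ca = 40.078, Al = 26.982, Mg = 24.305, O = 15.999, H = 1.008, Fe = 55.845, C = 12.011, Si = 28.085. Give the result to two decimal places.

2.89 percentage points

M((Mg_0.36Fe_0.64)CO_3) = 104.499 g/mol, so wt% O = 47.997/104.499 × 100 = 45.93%.
M(Ca_2Al_2Fe(SiO_4)(Si_2O_7)O(OH)) = 483.215 g/mol, so wt% O = 207.987/483.215 × 100 = 43.04%.
45.93 − 43.04 = 2.89 pp.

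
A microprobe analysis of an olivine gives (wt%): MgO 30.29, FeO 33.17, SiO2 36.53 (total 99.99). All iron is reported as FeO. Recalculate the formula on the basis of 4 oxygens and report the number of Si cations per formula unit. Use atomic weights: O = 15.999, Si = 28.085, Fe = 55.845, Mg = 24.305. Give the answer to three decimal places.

30.29 wt% MgO ÷ 40.304 g/mol = 0.75154 mol, giving 0.75154 Mg and 0.75154 O.
33.17 wt% FeO ÷ 71.844 g/mol = 0.46169 mol, giving 0.46169 Fe and 0.46169 O.
36.53 wt% SiO2 ÷ 60.083 g/mol = 0.60799 mol, giving 0.60799 Si and 1.21598 O.
Oxygen sums to 2.42921; scaling by 4/2.42921 = 1.64663 puts the formula on 4 O.
Si: 0.60799 × 1.64663 = 1.001 atoms per formula unit.

1.001 Si apfu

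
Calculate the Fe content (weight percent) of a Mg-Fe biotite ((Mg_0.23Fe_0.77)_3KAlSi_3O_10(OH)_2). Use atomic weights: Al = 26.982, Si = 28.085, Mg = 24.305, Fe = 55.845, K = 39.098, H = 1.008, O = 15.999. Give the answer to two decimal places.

26.32 weight percent

M((Mg_0.23Fe_0.77)_3KAlSi_3O_10(OH)_2) = 490.111 g/mol.
Fe contributes 2.31 × 55.845 = 129.002 g per mole.
129.002/490.111 = 0.2632 → 26.32%.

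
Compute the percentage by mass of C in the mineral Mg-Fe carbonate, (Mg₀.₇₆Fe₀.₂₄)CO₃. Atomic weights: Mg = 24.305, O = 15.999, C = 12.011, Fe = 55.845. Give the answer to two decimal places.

13.07 wt%

Molar mass of (Mg₀.₇₆Fe₀.₂₄)CO₃: 0.76×24.305 + 0.24×55.845 + 1×12.011 + 3×15.999 = 91.883 g/mol.
Mass of C per formula unit: 1 × 12.011 = 12.011 g.
Weight fraction C = 12.011 / 91.883 = 0.1307.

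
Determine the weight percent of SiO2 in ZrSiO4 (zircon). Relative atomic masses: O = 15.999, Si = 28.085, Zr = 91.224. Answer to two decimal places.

32.78 wt%

Formula mass = 183.305 g/mol.
1 Si → 1.0000 mol SiO2 per formula unit; M(SiO2) = 60.083, so SiO2 mass = 60.083 g.
60.083/183.305 × 100 = 32.78 wt%.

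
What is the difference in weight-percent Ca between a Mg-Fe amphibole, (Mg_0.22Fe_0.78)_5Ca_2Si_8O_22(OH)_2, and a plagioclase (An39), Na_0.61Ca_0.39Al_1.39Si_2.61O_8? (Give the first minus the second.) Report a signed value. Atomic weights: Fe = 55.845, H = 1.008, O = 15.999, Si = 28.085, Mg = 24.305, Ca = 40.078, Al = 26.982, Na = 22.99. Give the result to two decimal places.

2.75 percentage points

First mineral: 80.156 g Ca in 935.359 g formula = 8.57 wt% Ca.
Second mineral: 15.630 g Ca in 268.453 g formula = 5.82 wt% Ca.
8.57% − 5.82% gives a difference of 2.75 percentage points.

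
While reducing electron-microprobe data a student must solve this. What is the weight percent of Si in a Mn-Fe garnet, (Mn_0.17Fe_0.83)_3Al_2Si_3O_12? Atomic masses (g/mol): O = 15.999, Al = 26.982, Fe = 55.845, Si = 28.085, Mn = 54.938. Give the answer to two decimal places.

Molar mass of (Mn_0.17Fe_0.83)_3Al_2Si_3O_12: 0.51×54.938 + 2.49×55.845 + 2×26.982 + 3×28.085 + 12×15.999 = 497.279 g/mol.
Mass of Si per formula unit: 3 × 28.085 = 84.255 g.
Weight fraction Si = 84.255 / 497.279 = 0.1694.

16.94 wt%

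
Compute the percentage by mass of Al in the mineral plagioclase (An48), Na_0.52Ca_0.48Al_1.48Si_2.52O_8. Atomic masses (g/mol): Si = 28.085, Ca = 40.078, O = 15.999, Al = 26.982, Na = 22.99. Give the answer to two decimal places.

14.80 wt%

M(Na_0.52Ca_0.48Al_1.48Si_2.52O_8) = 269.892 g/mol.
Al contributes 1.48 × 26.982 = 39.933 g per mole.
39.933/269.892 = 0.1480 → 14.80%.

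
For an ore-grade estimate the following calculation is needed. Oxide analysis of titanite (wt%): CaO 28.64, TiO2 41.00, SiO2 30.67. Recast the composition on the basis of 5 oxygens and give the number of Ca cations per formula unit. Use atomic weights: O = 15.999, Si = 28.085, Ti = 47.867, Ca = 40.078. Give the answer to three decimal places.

0.998 Ca apfu

CaO (M=56.077): mol = 0.51073; Ca = 0.51073, O = 0.51073.
TiO2 (M=79.865): mol = 0.51337; Ti = 0.51337, O = 1.02674.
SiO2 (M=60.083): mol = 0.51046; Si = 0.51046, O = 1.02092.
ΣO = 2.55839; factor = 5/ΣO = 1.95435.
Ca apfu = 0.51073 × 1.95435 = 0.998.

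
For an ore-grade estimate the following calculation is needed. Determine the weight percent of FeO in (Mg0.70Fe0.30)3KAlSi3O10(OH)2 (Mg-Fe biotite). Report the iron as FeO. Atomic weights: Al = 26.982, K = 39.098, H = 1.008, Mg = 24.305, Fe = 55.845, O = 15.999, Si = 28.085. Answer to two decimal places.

14.51 wt%

Molar mass of (Mg0.70Fe0.30)3KAlSi3O10(OH)2 = 2.10*24.305 + 0.90*55.845 + 1*39.098 + 1*26.982 + 3*28.085 + 12*15.999 + 2*1.008 = 445.640 g/mol.
Each formula unit contains 0.90 Fe, equivalent to 0.90/1 = 0.9000 mol FeO.
M(FeO) = 1×55.845 + 1×15.999 = 71.844 g/mol.
Mass of FeO per formula unit = 0.9000 × 71.844 = 64.660 g.
FeO wt% = 64.660 / 445.640 × 100 = 14.51%.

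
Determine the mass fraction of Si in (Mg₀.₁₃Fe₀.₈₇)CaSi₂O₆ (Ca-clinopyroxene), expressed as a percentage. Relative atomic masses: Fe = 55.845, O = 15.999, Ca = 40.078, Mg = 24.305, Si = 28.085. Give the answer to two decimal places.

Formula mass = 0.13·24.305 + 0.87·55.845 + 1·40.078 + 2·28.085 + 6·15.999 = 243.987 g/mol, of which 56.170 g is Si.
So Si makes up 56.170/243.987 = 0.2302 of the mass, i.e. 23.02%.

23.02 wt%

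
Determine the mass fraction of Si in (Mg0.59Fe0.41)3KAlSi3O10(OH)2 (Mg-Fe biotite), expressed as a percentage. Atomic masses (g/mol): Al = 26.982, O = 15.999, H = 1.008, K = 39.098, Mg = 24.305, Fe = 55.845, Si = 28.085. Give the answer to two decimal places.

18.48 wt%

Molar mass of (Mg0.59Fe0.41)3KAlSi3O10(OH)2: 1.77×24.305 + 1.23×55.845 + 1×39.098 + 1×26.982 + 3×28.085 + 12×15.999 + 2×1.008 = 456.048 g/mol.
Mass of Si per formula unit: 3 × 28.085 = 84.255 g.
Weight fraction Si = 84.255 / 456.048 = 0.1848.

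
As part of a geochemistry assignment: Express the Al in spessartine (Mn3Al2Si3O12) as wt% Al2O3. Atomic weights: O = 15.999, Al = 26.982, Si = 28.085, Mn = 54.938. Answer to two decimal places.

Formula mass = 495.021 g/mol.
2 Al → 1.0000 mol Al2O3 per formula unit; M(Al2O3) = 101.961, so Al2O3 mass = 101.961 g.
101.961/495.021 × 100 = 20.60 wt%.

20.60 wt%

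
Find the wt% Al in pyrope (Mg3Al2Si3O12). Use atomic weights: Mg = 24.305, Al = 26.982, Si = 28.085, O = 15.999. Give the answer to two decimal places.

13.39 wt%

M(Mg3Al2Si3O12) = 403.122 g/mol.
Al contributes 2 × 26.982 = 53.964 g per mole.
53.964/403.122 = 0.1339 → 13.39%.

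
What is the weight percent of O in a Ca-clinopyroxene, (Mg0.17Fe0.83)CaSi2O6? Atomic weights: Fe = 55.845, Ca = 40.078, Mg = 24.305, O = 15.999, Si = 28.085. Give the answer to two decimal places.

39.55 mass %

M((Mg0.17Fe0.83)CaSi2O6) = 242.725 g/mol.
O contributes 6 × 15.999 = 95.994 g per mole.
95.994/242.725 = 0.3955 → 39.55%.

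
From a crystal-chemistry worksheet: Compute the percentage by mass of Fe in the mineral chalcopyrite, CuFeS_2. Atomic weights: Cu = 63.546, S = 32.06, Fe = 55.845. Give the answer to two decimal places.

M(CuFeS_2) = 183.511 g/mol.
Fe contributes 1 × 55.845 = 55.845 g per mole.
55.845/183.511 = 0.3043 → 30.43%.

30.43 wt%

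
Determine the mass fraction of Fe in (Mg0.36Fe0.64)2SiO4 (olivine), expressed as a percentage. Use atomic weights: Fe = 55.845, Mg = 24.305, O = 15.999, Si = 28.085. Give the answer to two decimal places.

39.48 mass %

M((Mg0.36Fe0.64)2SiO4) = 181.062 g/mol.
Fe contributes 1.28 × 55.845 = 71.482 g per mole.
71.482/181.062 = 0.3948 → 39.48%.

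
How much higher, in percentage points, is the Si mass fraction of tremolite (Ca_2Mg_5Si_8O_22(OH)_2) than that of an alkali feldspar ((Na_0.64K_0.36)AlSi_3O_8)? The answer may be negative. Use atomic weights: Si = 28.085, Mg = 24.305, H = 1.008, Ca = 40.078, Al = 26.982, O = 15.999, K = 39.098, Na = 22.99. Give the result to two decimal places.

-3.78 percentage points

M(Ca_2Mg_5Si_8O_22(OH)_2) = 812.353 g/mol, so wt% Si = 224.680/812.353 × 100 = 27.66%.
M((Na_0.64K_0.36)AlSi_3O_8) = 268.018 g/mol, so wt% Si = 84.255/268.018 × 100 = 31.44%.
27.66 − 31.44 = -3.78 pp.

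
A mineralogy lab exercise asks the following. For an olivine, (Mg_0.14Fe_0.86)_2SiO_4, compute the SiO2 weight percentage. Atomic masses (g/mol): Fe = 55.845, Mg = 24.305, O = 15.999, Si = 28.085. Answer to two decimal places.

30.82 wt%

M((Mg_0.14Fe_0.86)_2SiO_4) = 194.940 g/mol; M(SiO2) = 60.083 g/mol.
Moles SiO2 per formula unit = 1 Si ÷ 1 = 1.0000.
SiO2 fraction = (1.0000 × 60.083) / 194.940 = 60.083/194.940 = 0.3082.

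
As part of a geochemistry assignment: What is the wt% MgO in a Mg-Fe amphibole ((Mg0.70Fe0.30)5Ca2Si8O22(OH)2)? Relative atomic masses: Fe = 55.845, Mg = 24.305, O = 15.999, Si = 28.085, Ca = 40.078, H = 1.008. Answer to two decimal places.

16.41 wt%

Molar mass of (Mg0.70Fe0.30)5Ca2Si8O22(OH)2 = 3.50·24.305 + 1.50·55.845 + 2·40.078 + 8·28.085 + 24·15.999 + 2·1.008 = 859.663 g/mol.
Each formula unit contains 3.50 Mg, equivalent to 3.50/1 = 3.5000 mol MgO.
M(MgO) = 1×24.305 + 1×15.999 = 40.304 g/mol.
Mass of MgO per formula unit = 3.5000 × 40.304 = 141.064 g.
MgO wt% = 141.064 / 859.663 × 100 = 16.41%.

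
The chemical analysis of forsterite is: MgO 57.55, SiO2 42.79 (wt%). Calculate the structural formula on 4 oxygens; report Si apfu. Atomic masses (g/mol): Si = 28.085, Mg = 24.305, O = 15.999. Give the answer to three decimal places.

MgO: 57.55/40.304 = 1.42790 mol → 1.42790 mol Mg, 1.42790 mol O.
SiO2: 42.79/60.083 = 0.71218 mol → 0.71218 mol Si, 1.42436 mol O.
Total oxygen = 2.85226 mol. Normalization factor = 4/2.85226 = 1.40240.
Si per 4 O = 0.71218 × 1.40240 = 0.999.

0.999 Si apfu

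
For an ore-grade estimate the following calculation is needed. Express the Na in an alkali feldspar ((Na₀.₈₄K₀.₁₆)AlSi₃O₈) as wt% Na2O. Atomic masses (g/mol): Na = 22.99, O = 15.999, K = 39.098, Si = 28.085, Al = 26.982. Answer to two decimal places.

9.83 wt%

Molar mass of (Na₀.₈₄K₀.₁₆)AlSi₃O₈ = 0.84×22.99 + 0.16×39.098 + 1×26.982 + 3×28.085 + 8×15.999 = 264.796 g/mol.
Each formula unit contains 0.84 Na, equivalent to 0.84/2 = 0.4200 mol Na2O.
M(Na2O) = 2×22.99 + 1×15.999 = 61.979 g/mol.
Mass of Na2O per formula unit = 0.4200 × 61.979 = 26.031 g.
Na2O wt% = 26.031 / 264.796 × 100 = 9.83%.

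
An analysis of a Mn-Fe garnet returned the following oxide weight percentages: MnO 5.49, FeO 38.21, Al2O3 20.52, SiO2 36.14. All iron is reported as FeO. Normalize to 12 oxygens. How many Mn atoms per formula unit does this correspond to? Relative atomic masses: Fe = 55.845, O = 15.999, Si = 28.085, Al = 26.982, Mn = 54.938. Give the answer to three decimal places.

0.384 Mn apfu

MnO: 5.49/70.937 = 0.07739 mol → 0.07739 mol Mn, 0.07739 mol O.
FeO: 38.21/71.844 = 0.53185 mol → 0.53185 mol Fe, 0.53185 mol O.
Al2O3: 20.52/101.961 = 0.20125 mol → 0.40250 mol Al, 0.60375 mol O.
SiO2: 36.14/60.083 = 0.60150 mol → 0.60150 mol Si, 1.20300 mol O.
Total oxygen = 2.41599 mol. Normalization factor = 12/2.41599 = 4.96691.
Mn per 12 O = 0.07739 × 4.96691 = 0.384.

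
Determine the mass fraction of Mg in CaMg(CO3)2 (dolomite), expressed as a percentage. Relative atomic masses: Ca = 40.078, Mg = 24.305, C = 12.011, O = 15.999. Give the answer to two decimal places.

Formula mass = 1·40.078 + 1·24.305 + 2·12.011 + 6·15.999 = 184.399 g/mol, of which 24.305 g is Mg.
So Mg makes up 24.305/184.399 = 0.1318 of the mass, i.e. 13.18%.

13.18 mass %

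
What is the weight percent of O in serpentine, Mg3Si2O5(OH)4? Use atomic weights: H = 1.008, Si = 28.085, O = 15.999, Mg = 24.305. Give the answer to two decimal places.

M(Mg3Si2O5(OH)4) = 277.108 g/mol.
O contributes 9 × 15.999 = 143.991 g per mole.
143.991/277.108 = 0.5196 → 51.96%.

51.96 mass %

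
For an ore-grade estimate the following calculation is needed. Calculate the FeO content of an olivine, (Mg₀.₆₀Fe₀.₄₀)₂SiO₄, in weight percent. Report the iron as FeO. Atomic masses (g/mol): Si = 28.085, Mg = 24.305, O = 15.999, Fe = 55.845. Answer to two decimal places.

M((Mg₀.₆₀Fe₀.₄₀)₂SiO₄) = 165.923 g/mol; M(FeO) = 71.844 g/mol.
Moles FeO per formula unit = 0.80 Fe ÷ 1 = 0.8000.
FeO fraction = (0.8000 × 71.844) / 165.923 = 57.475/165.923 = 0.3464.

34.64 wt%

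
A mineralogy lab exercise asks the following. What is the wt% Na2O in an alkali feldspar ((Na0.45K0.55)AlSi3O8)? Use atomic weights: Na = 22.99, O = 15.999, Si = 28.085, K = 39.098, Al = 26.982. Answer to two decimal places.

Molar mass of (Na0.45K0.55)AlSi3O8 = 0.45*22.99 + 0.55*39.098 + 1*26.982 + 3*28.085 + 8*15.999 = 271.078 g/mol.
Each formula unit contains 0.45 Na, equivalent to 0.45/2 = 0.2250 mol Na2O.
M(Na2O) = 2×22.99 + 1×15.999 = 61.979 g/mol.
Mass of Na2O per formula unit = 0.2250 × 61.979 = 13.945 g.
Na2O wt% = 13.945 / 271.078 × 100 = 5.14%.

5.14 wt%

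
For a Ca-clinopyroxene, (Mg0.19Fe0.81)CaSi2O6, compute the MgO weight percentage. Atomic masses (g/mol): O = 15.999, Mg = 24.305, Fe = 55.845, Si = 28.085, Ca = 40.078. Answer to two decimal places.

Molar mass of (Mg0.19Fe0.81)CaSi2O6 = 0.19×24.305 + 0.81×55.845 + 1×40.078 + 2×28.085 + 6×15.999 = 242.094 g/mol.
Each formula unit contains 0.19 Mg, equivalent to 0.19/1 = 0.1900 mol MgO.
M(MgO) = 1×24.305 + 1×15.999 = 40.304 g/mol.
Mass of MgO per formula unit = 0.1900 × 40.304 = 7.658 g.
MgO wt% = 7.658 / 242.094 × 100 = 3.16%.

3.16 wt%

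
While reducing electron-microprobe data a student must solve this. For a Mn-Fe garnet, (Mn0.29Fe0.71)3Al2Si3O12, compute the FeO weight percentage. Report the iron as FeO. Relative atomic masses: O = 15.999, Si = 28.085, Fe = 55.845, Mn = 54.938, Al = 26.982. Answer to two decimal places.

Formula mass = 496.953 g/mol.
2.13 Fe → 2.1300 mol FeO per formula unit; M(FeO) = 71.844, so FeO mass = 153.028 g.
153.028/496.953 × 100 = 30.79 wt%.

30.79 wt%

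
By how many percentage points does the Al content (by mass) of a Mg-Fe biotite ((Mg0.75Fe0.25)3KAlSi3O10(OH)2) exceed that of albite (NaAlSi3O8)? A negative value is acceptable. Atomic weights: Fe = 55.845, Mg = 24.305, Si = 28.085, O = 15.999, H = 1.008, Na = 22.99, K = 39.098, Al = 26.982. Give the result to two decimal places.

-4.17 percentage points

Al in (Mg0.75Fe0.25)3KAlSi3O10(OH)2: molar mass 440.909 g/mol; 1×26.982 = 26.982 g → 6.12 wt%.
Al in NaAlSi3O8: molar mass 262.219 g/mol; 1×26.982 = 26.982 g → 10.29 wt%.
Difference = 6.12 − 10.29 = -4.17 percentage points.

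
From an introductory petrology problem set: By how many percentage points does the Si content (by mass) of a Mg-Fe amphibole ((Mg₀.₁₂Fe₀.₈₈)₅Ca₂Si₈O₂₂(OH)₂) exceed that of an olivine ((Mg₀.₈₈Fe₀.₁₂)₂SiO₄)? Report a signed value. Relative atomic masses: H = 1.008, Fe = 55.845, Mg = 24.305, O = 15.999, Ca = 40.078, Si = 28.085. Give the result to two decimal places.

M((Mg₀.₁₂Fe₀.₈₈)₅Ca₂Si₈O₂₂(OH)₂) = 951.129 g/mol, so wt% Si = 224.680/951.129 × 100 = 23.62%.
M((Mg₀.₈₈Fe₀.₁₂)₂SiO₄) = 148.261 g/mol, so wt% Si = 28.085/148.261 × 100 = 18.94%.
23.62 − 18.94 = 4.68 pp.

4.68 percentage points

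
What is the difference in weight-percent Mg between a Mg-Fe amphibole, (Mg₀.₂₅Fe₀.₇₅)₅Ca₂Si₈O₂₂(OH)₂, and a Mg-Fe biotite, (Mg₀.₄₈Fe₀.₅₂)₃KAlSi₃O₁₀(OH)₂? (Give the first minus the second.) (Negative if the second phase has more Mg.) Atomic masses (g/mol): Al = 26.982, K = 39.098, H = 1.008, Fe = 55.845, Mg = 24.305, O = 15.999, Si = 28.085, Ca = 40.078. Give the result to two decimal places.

M((Mg₀.₂₅Fe₀.₇₅)₅Ca₂Si₈O₂₂(OH)₂) = 930.628 g/mol, so wt% Mg = 30.381/930.628 × 100 = 3.26%.
M((Mg₀.₄₈Fe₀.₅₂)₃KAlSi₃O₁₀(OH)₂) = 466.456 g/mol, so wt% Mg = 34.999/466.456 × 100 = 7.50%.
3.26 − 7.50 = -4.24 pp.

-4.24 percentage points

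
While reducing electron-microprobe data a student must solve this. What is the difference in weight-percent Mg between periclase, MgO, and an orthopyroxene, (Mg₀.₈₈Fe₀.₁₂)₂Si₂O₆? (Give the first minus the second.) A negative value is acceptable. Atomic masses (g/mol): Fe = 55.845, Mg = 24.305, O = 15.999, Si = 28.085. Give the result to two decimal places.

39.77 percentage points

Mg in MgO: molar mass 40.304 g/mol; 1×24.305 = 24.305 g → 60.30 wt%.
Mg in (Mg₀.₈₈Fe₀.₁₂)₂Si₂O₆: molar mass 208.344 g/mol; 1.76×24.305 = 42.777 g → 20.53 wt%.
Difference = 60.30 − 20.53 = 39.77 percentage points.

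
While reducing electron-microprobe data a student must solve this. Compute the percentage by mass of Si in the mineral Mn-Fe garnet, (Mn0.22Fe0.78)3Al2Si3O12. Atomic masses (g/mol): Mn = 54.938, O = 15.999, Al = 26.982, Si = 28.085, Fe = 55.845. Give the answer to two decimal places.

Molar mass of (Mn0.22Fe0.78)3Al2Si3O12: 0.66·54.938 + 2.34·55.845 + 2·26.982 + 3·28.085 + 12·15.999 = 497.143 g/mol.
Mass of Si per formula unit: 3 × 28.085 = 84.255 g.
Weight fraction Si = 84.255 / 497.143 = 0.1695.

16.95 wt%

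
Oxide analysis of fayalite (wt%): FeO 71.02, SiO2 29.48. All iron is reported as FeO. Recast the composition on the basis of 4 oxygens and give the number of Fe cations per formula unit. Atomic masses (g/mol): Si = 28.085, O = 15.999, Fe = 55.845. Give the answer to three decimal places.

FeO: 71.02/71.844 = 0.98853 mol → 0.98853 mol Fe, 0.98853 mol O.
SiO2: 29.48/60.083 = 0.49065 mol → 0.49065 mol Si, 0.98130 mol O.
Total oxygen = 1.96983 mol. Normalization factor = 4/1.96983 = 2.03063.
Fe per 4 O = 0.98853 × 2.03063 = 2.007.

2.007 Fe apfu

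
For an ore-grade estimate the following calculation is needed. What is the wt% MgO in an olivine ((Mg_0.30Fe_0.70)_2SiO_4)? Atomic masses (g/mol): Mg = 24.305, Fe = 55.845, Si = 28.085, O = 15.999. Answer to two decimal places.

Molar mass of (Mg_0.30Fe_0.70)_2SiO_4 = 0.60×24.305 + 1.40×55.845 + 1×28.085 + 4×15.999 = 184.847 g/mol.
Each formula unit contains 0.60 Mg, equivalent to 0.60/1 = 0.6000 mol MgO.
M(MgO) = 1×24.305 + 1×15.999 = 40.304 g/mol.
Mass of MgO per formula unit = 0.6000 × 40.304 = 24.182 g.
MgO wt% = 24.182 / 184.847 × 100 = 13.08%.

13.08 wt%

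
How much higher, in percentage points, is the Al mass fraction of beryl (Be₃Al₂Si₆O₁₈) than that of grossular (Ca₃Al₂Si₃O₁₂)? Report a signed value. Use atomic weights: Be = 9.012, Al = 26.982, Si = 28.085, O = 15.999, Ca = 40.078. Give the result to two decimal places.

M(Be₃Al₂Si₆O₁₈) = 537.492 g/mol, so wt% Al = 53.964/537.492 × 100 = 10.04%.
M(Ca₃Al₂Si₃O₁₂) = 450.441 g/mol, so wt% Al = 53.964/450.441 × 100 = 11.98%.
10.04 − 11.98 = -1.94 pp.

-1.94 percentage points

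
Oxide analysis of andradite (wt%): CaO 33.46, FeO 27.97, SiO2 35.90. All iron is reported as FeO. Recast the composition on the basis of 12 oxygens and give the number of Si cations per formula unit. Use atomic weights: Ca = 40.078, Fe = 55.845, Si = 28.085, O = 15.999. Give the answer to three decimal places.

3.288 Si apfu

CaO: 33.46/56.077 = 0.59668 mol → 0.59668 mol Ca, 0.59668 mol O.
FeO: 27.97/71.844 = 0.38932 mol → 0.38932 mol Fe, 0.38932 mol O.
SiO2: 35.90/60.083 = 0.59751 mol → 0.59751 mol Si, 1.19502 mol O.
Total oxygen = 2.18102 mol. Normalization factor = 12/2.18102 = 5.50201.
Si per 12 O = 0.59751 × 5.50201 = 3.288.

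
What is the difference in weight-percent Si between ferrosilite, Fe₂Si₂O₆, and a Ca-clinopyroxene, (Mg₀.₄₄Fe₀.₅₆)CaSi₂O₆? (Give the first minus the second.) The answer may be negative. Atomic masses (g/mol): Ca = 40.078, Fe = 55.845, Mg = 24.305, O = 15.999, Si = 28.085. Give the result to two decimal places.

-2.69 percentage points

Si in Fe₂Si₂O₆: molar mass 263.854 g/mol; 2×28.085 = 56.170 g → 21.29 wt%.
Si in (Mg₀.₄₄Fe₀.₅₆)CaSi₂O₆: molar mass 234.209 g/mol; 2×28.085 = 56.170 g → 23.98 wt%.
Difference = 21.29 − 23.98 = -2.69 percentage points.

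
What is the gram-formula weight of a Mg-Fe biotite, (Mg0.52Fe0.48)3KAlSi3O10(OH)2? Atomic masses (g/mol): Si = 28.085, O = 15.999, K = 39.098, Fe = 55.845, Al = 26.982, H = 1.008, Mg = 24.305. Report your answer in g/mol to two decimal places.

Mg: 1.56 × 24.305 = 37.9158
Fe: 1.44 × 55.845 = 80.4168
K: 1 × 39.098 = 39.0980
Al: 1 × 26.982 = 26.9820
Si: 3 × 28.085 = 84.2550
O: 12 × 15.999 = 191.9880
H: 2 × 1.008 = 2.0160
Summing the contributions gives the formula mass.

462.67 g/mol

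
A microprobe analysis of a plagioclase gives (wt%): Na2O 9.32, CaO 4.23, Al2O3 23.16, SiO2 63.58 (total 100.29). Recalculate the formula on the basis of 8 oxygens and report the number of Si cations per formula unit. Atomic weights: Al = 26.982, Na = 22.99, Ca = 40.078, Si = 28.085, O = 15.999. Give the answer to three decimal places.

2.800 Si apfu

Na2O (M=61.979): mol = 0.15037; Na = 0.30074, O = 0.15037.
CaO (M=56.077): mol = 0.07543; Ca = 0.07543, O = 0.07543.
Al2O3 (M=101.961): mol = 0.22715; Al = 0.45430, O = 0.68145.
SiO2 (M=60.083): mol = 1.05820; Si = 1.05820, O = 2.11640.
ΣO = 3.02365; factor = 8/ΣO = 2.64581.
Si apfu = 1.05820 × 2.64581 = 2.800.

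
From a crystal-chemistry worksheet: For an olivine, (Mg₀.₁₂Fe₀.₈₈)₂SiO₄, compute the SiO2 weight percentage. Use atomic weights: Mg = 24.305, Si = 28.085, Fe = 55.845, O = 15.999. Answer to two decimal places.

30.62 wt%

Molar mass of (Mg₀.₁₂Fe₀.₈₈)₂SiO₄ = 0.24×24.305 + 1.76×55.845 + 1×28.085 + 4×15.999 = 196.201 g/mol.
Each formula unit contains 1 Si, equivalent to 1/1 = 1.0000 mol SiO2.
M(SiO2) = 1×28.085 + 2×15.999 = 60.083 g/mol.
Mass of SiO2 per formula unit = 1.0000 × 60.083 = 60.083 g.
SiO2 wt% = 60.083 / 196.201 × 100 = 30.62%.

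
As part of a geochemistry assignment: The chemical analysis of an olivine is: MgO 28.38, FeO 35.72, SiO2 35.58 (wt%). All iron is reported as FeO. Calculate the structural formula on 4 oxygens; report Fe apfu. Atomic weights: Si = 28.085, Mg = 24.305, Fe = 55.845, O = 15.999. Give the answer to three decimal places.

MgO (M=40.304): mol = 0.70415; Mg = 0.70415, O = 0.70415.
FeO (M=71.844): mol = 0.49719; Fe = 0.49719, O = 0.49719.
SiO2 (M=60.083): mol = 0.59218; Si = 0.59218, O = 1.18436.
ΣO = 2.38570; factor = 4/ΣO = 1.67666.
Fe apfu = 0.49719 × 1.67666 = 0.834.

0.834 Fe apfu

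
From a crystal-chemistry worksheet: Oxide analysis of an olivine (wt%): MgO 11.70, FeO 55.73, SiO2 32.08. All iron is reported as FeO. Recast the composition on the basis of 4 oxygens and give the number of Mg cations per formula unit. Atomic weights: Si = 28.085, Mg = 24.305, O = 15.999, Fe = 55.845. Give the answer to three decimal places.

MgO (M=40.304): mol = 0.29029; Mg = 0.29029, O = 0.29029.
FeO (M=71.844): mol = 0.77571; Fe = 0.77571, O = 0.77571.
SiO2 (M=60.083): mol = 0.53393; Si = 0.53393, O = 1.06786.
ΣO = 2.13386; factor = 4/ΣO = 1.87454.
Mg apfu = 0.29029 × 1.87454 = 0.544.

0.544 Mg apfu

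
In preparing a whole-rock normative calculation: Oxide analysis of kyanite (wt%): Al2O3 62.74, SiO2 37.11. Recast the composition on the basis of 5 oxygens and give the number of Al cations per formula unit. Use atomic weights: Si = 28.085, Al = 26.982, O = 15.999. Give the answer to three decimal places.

1.997 Al apfu

62.74 wt% Al2O3 ÷ 101.961 g/mol = 0.61533 mol, giving 1.23066 Al and 1.84599 O.
37.11 wt% SiO2 ÷ 60.083 g/mol = 0.61765 mol, giving 0.61765 Si and 1.23530 O.
Oxygen sums to 3.08129; scaling by 5/3.08129 = 1.62270 puts the formula on 5 O.
Al: 1.23066 × 1.62270 = 1.997 atoms per formula unit.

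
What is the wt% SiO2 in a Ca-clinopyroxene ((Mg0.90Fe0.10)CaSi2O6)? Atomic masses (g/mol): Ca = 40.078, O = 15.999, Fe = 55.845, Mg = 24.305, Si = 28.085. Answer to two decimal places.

54.70 wt%

Formula mass = 219.701 g/mol.
2 Si → 2.0000 mol SiO2 per formula unit; M(SiO2) = 60.083, so SiO2 mass = 120.166 g.
120.166/219.701 × 100 = 54.70 wt%.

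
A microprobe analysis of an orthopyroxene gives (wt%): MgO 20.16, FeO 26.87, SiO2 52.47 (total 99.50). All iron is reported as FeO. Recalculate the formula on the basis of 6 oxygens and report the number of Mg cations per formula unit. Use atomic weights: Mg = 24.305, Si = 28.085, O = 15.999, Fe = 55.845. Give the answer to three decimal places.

MgO (M=40.304): mol = 0.50020; Mg = 0.50020, O = 0.50020.
FeO (M=71.844): mol = 0.37400; Fe = 0.37400, O = 0.37400.
SiO2 (M=60.083): mol = 0.87329; Si = 0.87329, O = 1.74658.
ΣO = 2.62078; factor = 6/ΣO = 2.28939.
Mg apfu = 0.50020 × 2.28939 = 1.145.

1.145 Mg apfu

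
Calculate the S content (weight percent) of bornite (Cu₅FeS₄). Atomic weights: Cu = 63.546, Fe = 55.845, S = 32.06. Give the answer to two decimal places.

Formula mass = 5*63.546 + 1*55.845 + 4*32.06 = 501.815 g/mol, of which 128.240 g is S.
So S makes up 128.240/501.815 = 0.2556 of the mass, i.e. 25.56%.

25.56 weight percent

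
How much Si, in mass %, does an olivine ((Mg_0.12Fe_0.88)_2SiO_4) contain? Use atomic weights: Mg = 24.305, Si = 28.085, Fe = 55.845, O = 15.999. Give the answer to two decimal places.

14.31 mass %

Formula mass = 0.24×24.305 + 1.76×55.845 + 1×28.085 + 4×15.999 = 196.201 g/mol, of which 28.085 g is Si.
So Si makes up 28.085/196.201 = 0.1431 of the mass, i.e. 14.31%.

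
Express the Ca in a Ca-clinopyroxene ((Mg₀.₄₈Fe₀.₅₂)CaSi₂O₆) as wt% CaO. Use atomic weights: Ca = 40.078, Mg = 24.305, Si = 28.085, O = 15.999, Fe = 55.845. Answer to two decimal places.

M((Mg₀.₄₈Fe₀.₅₂)CaSi₂O₆) = 232.948 g/mol; M(CaO) = 56.077 g/mol.
Moles CaO per formula unit = 1 Ca ÷ 1 = 1.0000.
CaO fraction = (1.0000 × 56.077) / 232.948 = 56.077/232.948 = 0.2407.

24.07 wt%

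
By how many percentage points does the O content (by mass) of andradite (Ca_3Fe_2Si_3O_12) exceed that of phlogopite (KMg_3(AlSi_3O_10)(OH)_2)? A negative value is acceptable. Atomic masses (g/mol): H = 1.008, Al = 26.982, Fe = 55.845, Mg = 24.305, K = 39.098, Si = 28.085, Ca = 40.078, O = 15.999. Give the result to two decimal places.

M(Ca_3Fe_2Si_3O_12) = 508.167 g/mol, so wt% O = 191.988/508.167 × 100 = 37.78%.
M(KMg_3(AlSi_3O_10)(OH)_2) = 417.254 g/mol, so wt% O = 191.988/417.254 × 100 = 46.01%.
37.78 − 46.01 = -8.23 pp.

-8.23 percentage points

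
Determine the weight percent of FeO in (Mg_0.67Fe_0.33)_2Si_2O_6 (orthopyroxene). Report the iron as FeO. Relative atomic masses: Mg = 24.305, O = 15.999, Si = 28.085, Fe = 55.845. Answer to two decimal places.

21.40 wt%

M((Mg_0.67Fe_0.33)_2Si_2O_6) = 221.590 g/mol; M(FeO) = 71.844 g/mol.
Moles FeO per formula unit = 0.66 Fe ÷ 1 = 0.6600.
FeO fraction = (0.6600 × 71.844) / 221.590 = 47.417/221.590 = 0.2140.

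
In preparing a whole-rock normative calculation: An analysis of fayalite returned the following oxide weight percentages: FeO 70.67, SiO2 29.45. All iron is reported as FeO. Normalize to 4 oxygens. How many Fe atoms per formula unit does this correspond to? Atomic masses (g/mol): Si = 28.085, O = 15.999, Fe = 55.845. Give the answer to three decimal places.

70.67 wt% FeO ÷ 71.844 g/mol = 0.98366 mol, giving 0.98366 Fe and 0.98366 O.
29.45 wt% SiO2 ÷ 60.083 g/mol = 0.49016 mol, giving 0.49016 Si and 0.98032 O.
Oxygen sums to 1.96398; scaling by 4/1.96398 = 2.03668 puts the formula on 4 O.
Fe: 0.98366 × 2.03668 = 2.003 atoms per formula unit.

2.003 Fe apfu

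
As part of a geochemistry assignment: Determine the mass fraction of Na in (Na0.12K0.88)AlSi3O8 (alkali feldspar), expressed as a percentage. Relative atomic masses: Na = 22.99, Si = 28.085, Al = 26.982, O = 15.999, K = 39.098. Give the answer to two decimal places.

1.00 wt%

M((Na0.12K0.88)AlSi3O8) = 276.394 g/mol.
Na contributes 0.12 × 22.99 = 2.759 g per mole.
2.759/276.394 = 0.0100 → 1.00%.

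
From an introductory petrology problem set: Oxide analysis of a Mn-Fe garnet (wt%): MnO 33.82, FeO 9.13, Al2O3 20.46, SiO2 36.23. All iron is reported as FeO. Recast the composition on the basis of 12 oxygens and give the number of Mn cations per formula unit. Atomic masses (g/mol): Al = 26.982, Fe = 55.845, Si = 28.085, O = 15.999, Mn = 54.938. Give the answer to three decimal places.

2.372 Mn apfu

MnO (M=70.937): mol = 0.47676; Mn = 0.47676, O = 0.47676.
FeO (M=71.844): mol = 0.12708; Fe = 0.12708, O = 0.12708.
Al2O3 (M=101.961): mol = 0.20066; Al = 0.40132, O = 0.60198.
SiO2 (M=60.083): mol = 0.60300; Si = 0.60300, O = 1.20600.
ΣO = 2.41182; factor = 12/ΣO = 4.97550.
Mn apfu = 0.47676 × 4.97550 = 2.372.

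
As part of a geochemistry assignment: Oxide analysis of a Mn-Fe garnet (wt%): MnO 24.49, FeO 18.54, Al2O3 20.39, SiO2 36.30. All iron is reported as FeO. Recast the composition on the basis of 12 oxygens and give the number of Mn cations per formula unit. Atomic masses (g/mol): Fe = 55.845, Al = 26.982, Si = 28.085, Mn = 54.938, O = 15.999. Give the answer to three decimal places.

MnO (M=70.937): mol = 0.34524; Mn = 0.34524, O = 0.34524.
FeO (M=71.844): mol = 0.25806; Fe = 0.25806, O = 0.25806.
Al2O3 (M=101.961): mol = 0.19998; Al = 0.39996, O = 0.59994.
SiO2 (M=60.083): mol = 0.60416; Si = 0.60416, O = 1.20832.
ΣO = 2.41156; factor = 12/ΣO = 4.97603.
Mn apfu = 0.34524 × 4.97603 = 1.718.

1.718 Mn apfu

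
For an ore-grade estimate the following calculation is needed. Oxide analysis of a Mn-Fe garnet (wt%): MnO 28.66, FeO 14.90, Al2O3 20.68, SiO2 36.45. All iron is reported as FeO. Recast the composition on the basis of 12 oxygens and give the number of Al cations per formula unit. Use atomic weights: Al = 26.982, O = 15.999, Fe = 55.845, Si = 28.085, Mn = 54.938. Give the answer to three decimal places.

MnO (M=70.937): mol = 0.40402; Mn = 0.40402, O = 0.40402.
FeO (M=71.844): mol = 0.20739; Fe = 0.20739, O = 0.20739.
Al2O3 (M=101.961): mol = 0.20282; Al = 0.40564, O = 0.60846.
SiO2 (M=60.083): mol = 0.60666; Si = 0.60666, O = 1.21332.
ΣO = 2.43319; factor = 12/ΣO = 4.93180.
Al apfu = 0.40564 × 4.93180 = 2.001.

2.001 Al apfu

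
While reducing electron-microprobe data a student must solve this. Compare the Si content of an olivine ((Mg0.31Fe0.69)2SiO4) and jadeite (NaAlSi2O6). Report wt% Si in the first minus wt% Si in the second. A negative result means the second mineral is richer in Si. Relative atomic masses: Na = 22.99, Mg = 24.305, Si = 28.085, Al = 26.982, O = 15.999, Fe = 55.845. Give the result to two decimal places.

Si in (Mg0.31Fe0.69)2SiO4: molar mass 184.216 g/mol; 1×28.085 = 28.085 g → 15.25 wt%.
Si in NaAlSi2O6: molar mass 202.136 g/mol; 2×28.085 = 56.170 g → 27.79 wt%.
Difference = 15.25 − 27.79 = -12.54 percentage points.

-12.54 percentage points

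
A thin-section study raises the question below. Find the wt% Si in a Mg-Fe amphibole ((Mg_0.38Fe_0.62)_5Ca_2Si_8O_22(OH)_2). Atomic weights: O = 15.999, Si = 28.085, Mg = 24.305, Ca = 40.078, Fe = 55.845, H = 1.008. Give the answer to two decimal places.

Molar mass of (Mg_0.38Fe_0.62)_5Ca_2Si_8O_22(OH)_2: 1.90×24.305 + 3.10×55.845 + 2×40.078 + 8×28.085 + 24×15.999 + 2×1.008 = 910.127 g/mol.
Mass of Si per formula unit: 8 × 28.085 = 224.680 g.
Weight fraction Si = 224.680 / 910.127 = 0.2469.

24.69 mass %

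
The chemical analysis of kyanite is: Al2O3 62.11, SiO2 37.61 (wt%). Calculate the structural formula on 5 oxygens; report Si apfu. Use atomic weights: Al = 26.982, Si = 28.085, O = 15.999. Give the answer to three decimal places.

1.016 Si apfu

62.11 wt% Al2O3 ÷ 101.961 g/mol = 0.60915 mol, giving 1.21830 Al and 1.82745 O.
37.61 wt% SiO2 ÷ 60.083 g/mol = 0.62597 mol, giving 0.62597 Si and 1.25194 O.
Oxygen sums to 3.07939; scaling by 5/3.07939 = 1.62370 puts the formula on 5 O.
Si: 0.62597 × 1.62370 = 1.016 atoms per formula unit.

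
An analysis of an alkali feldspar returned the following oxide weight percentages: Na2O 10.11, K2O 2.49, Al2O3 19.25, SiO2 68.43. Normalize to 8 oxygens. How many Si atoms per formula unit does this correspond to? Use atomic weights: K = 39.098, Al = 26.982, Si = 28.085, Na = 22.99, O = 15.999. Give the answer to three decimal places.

3.003 Si apfu

Na2O: 10.11/61.979 = 0.16312 mol → 0.32624 mol Na, 0.16312 mol O.
K2O: 2.49/94.195 = 0.02643 mol → 0.05286 mol K, 0.02643 mol O.
Al2O3: 19.25/101.961 = 0.18880 mol → 0.37760 mol Al, 0.56640 mol O.
SiO2: 68.43/60.083 = 1.13892 mol → 1.13892 mol Si, 2.27784 mol O.
Total oxygen = 3.03379 mol. Normalization factor = 8/3.03379 = 2.63697.
Si per 8 O = 1.13892 × 2.63697 = 3.003.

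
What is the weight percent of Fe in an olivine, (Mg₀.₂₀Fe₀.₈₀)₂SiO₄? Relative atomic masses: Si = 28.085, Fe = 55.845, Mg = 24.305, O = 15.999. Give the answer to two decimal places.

M((Mg₀.₂₀Fe₀.₈₀)₂SiO₄) = 191.155 g/mol.
Fe contributes 1.60 × 55.845 = 89.352 g per mole.
89.352/191.155 = 0.4674 → 46.74%.

46.74 wt%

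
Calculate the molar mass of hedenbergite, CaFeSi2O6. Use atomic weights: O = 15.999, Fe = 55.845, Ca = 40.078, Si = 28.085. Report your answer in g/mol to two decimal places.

The formula mass is the sum 1·40.078 + 1·55.845 + 2·28.085 + 6·15.999.

248.09 g/mol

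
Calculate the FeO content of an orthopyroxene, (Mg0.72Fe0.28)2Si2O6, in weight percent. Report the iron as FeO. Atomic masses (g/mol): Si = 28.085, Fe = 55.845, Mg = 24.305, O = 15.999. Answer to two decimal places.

18.42 wt%

M((Mg0.72Fe0.28)2Si2O6) = 218.436 g/mol; M(FeO) = 71.844 g/mol.
Moles FeO per formula unit = 0.56 Fe ÷ 1 = 0.5600.
FeO fraction = (0.5600 × 71.844) / 218.436 = 40.233/218.436 = 0.1842.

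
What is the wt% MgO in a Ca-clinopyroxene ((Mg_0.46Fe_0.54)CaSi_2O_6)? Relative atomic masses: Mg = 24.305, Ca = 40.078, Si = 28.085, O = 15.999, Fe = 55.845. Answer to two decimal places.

Formula mass = 233.579 g/mol.
0.46 Mg → 0.4600 mol MgO per formula unit; M(MgO) = 40.304, so MgO mass = 18.540 g.
18.540/233.579 × 100 = 7.94 wt%.

7.94 wt%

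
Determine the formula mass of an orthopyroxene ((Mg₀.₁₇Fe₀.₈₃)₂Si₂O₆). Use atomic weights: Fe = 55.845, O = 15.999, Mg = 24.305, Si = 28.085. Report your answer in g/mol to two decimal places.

253.13 g/mol

M = 0.34*24.305 + 1.66*55.845 + 2*28.085 + 6*15.999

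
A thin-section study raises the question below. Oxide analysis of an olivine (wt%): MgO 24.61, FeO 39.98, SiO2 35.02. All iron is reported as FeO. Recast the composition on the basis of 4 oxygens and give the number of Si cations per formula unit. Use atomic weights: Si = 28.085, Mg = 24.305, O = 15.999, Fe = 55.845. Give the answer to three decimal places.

MgO (M=40.304): mol = 0.61061; Mg = 0.61061, O = 0.61061.
FeO (M=71.844): mol = 0.55648; Fe = 0.55648, O = 0.55648.
SiO2 (M=60.083): mol = 0.58286; Si = 0.58286, O = 1.16572.
ΣO = 2.33281; factor = 4/ΣO = 1.71467.
Si apfu = 0.58286 × 1.71467 = 0.999.

0.999 Si apfu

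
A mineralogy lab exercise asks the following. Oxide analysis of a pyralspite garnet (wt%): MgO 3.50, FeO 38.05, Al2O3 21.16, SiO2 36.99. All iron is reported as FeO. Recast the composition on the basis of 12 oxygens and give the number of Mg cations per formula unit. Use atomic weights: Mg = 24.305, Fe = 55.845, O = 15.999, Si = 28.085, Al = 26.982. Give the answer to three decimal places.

MgO: 3.50/40.304 = 0.08684 mol → 0.08684 mol Mg, 0.08684 mol O.
FeO: 38.05/71.844 = 0.52962 mol → 0.52962 mol Fe, 0.52962 mol O.
Al2O3: 21.16/101.961 = 0.20753 mol → 0.41506 mol Al, 0.62259 mol O.
SiO2: 36.99/60.083 = 0.61565 mol → 0.61565 mol Si, 1.23130 mol O.
Total oxygen = 2.47035 mol. Normalization factor = 12/2.47035 = 4.85761.
Mg per 12 O = 0.08684 × 4.85761 = 0.422.

0.422 Mg apfu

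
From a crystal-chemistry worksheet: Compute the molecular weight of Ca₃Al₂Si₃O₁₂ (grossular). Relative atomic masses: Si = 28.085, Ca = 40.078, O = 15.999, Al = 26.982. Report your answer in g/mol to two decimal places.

The formula mass is the sum 3(40.078) + 2(26.982) + 3(28.085) + 12(15.999).

450.44 g/mol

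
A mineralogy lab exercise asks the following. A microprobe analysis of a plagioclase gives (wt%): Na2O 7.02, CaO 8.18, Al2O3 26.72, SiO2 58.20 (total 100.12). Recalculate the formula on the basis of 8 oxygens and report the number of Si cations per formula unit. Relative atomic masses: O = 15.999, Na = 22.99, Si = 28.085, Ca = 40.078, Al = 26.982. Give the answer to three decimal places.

2.598 Si apfu

Na2O: 7.02/61.979 = 0.11326 mol → 0.22652 mol Na, 0.11326 mol O.
CaO: 8.18/56.077 = 0.14587 mol → 0.14587 mol Ca, 0.14587 mol O.
Al2O3: 26.72/101.961 = 0.26206 mol → 0.52412 mol Al, 0.78618 mol O.
SiO2: 58.20/60.083 = 0.96866 mol → 0.96866 mol Si, 1.93732 mol O.
Total oxygen = 2.98263 mol. Normalization factor = 8/2.98263 = 2.68220.
Si per 8 O = 0.96866 × 2.68220 = 2.598.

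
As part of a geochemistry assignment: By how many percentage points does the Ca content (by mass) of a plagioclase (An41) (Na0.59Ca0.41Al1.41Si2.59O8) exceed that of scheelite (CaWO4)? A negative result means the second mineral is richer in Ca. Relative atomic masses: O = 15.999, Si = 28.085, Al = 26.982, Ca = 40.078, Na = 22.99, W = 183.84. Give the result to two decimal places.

-7.81 percentage points

First mineral: 16.432 g Ca in 268.773 g formula = 6.11 wt% Ca.
Second mineral: 40.078 g Ca in 287.914 g formula = 13.92 wt% Ca.
6.11% − 13.92% gives a difference of -7.81 percentage points.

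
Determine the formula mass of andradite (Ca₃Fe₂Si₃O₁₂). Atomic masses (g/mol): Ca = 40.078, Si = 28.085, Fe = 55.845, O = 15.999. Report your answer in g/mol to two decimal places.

508.17 g/mol

M = 3*40.078 + 2*55.845 + 3*28.085 + 12*15.999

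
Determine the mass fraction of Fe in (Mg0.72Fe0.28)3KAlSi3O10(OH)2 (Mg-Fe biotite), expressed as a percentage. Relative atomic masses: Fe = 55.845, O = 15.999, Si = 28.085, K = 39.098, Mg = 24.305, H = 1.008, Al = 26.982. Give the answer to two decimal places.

M((Mg0.72Fe0.28)3KAlSi3O10(OH)2) = 443.748 g/mol.
Fe contributes 0.84 × 55.845 = 46.910 g per mole.
46.910/443.748 = 0.1057 → 10.57%.

10.57 mass %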